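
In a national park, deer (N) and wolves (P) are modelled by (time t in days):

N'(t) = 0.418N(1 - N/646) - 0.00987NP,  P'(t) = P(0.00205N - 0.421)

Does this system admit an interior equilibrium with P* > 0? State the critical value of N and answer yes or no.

Threshold N = 205; K > 205, so yes, the predator persists.

The predator equation gives dP/dt > 0 only when N > 0.421/0.00205 = 205.
Without the predator, N → K = 646. Since 646 > 205, the predator can invade and persist.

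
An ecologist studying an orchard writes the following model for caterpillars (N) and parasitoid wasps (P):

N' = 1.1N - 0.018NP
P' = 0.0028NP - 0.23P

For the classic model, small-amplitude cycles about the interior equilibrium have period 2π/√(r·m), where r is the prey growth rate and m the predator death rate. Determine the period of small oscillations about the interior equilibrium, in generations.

Here r = 1.1 and m = 0.23, so r·m = 0.253.
ω = √0.253 = 0.503 per generation, hence T = 2π/ω ≈ 12.5 generations.

T ≈ 12.5 generations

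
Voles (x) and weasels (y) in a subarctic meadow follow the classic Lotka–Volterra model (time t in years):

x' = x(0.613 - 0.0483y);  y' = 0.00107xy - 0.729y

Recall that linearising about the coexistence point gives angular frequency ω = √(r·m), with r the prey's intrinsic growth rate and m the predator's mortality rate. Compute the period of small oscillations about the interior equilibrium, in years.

Here r = 0.613 and m = 0.729, so r·m = 0.447.
ω = √0.447 = 0.668 per year, hence T = 2π/ω ≈ 9.4 years.

T ≈ 9.4 years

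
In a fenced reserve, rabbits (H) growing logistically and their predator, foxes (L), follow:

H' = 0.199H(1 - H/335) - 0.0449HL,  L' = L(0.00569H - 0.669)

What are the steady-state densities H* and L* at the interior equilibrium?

From dL/dt = 0 with L > 0: 0.00569H* = 0.669, so H* = 118.
Substitute into dH/dt = 0: 0.199(1 - 118/335) = 0.0449L*.
The bracket is 0.649, giving L* = 0.129/0.0449 = 2.88.

H* ≈ 118, L* ≈ 2.88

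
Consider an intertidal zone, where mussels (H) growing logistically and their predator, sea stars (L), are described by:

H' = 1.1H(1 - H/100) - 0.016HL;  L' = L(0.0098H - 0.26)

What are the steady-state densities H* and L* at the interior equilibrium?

From dL/dt = 0 with L > 0: 0.0098H* = 0.26, so H* = 26.5.
Substitute into dH/dt = 0: 1.1(1 - 26.5/100) = 0.016L*.
The bracket is 0.735, giving L* = 0.808/0.016 = 50.5.

H* ≈ 26.5, L* ≈ 50.5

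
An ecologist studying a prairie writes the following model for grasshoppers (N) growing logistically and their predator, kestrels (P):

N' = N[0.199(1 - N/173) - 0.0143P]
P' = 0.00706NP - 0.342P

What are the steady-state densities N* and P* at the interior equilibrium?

N* ≈ 48.4, P* ≈ 10

From dP/dt = 0 with P > 0: 0.00706N* = 0.342, so N* = 48.4.
Substitute into dN/dt = 0: 0.199(1 - 48.4/173) = 0.0143P*.
The bracket is 0.72, giving P* = 0.143/0.0143 = 10.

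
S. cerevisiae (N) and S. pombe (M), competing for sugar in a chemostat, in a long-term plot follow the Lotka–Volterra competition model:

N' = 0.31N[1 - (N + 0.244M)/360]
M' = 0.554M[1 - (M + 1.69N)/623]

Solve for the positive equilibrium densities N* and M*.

N* ≈ 354, M* ≈ 24.8

Setting both brackets to zero gives the nullclines N + 0.244M = 360 and 1.69N + M = 623.
Substituting M = 623 - 1.69N into the first: N(1 - 0.244·1.69) = 360 - 0.244·623.
So N* = 208/0.588 = 354, and then M* = 623 - 1.69·354 = 24.8.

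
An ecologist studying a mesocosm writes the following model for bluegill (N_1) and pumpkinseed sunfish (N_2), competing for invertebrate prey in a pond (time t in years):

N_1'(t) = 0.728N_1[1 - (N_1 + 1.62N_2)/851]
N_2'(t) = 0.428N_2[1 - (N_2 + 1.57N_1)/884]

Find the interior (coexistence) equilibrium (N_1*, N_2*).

Setting both brackets to zero gives the nullclines N_1 + 1.62N_2 = 851 and 1.57N_1 + N_2 = 884.
Substituting N_2 = 884 - 1.57N_1 into the first: N_1(1 - 1.62·1.57) = 851 - 1.62·884.
So N_1* = -581/-1.54 = 376, and then N_2* = 884 - 1.57·376 = 293.

N_1* ≈ 376, N_2* ≈ 293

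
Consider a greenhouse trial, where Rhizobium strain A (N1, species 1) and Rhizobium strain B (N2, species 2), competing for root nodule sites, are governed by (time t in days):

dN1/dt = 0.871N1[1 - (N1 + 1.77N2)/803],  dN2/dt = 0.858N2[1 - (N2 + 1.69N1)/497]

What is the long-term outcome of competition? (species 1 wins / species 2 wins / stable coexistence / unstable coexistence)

Compare the nullcline intercepts: K1/α12 = 803/1.77 = 454 < K2 = 497; K2/α21 = 497/1.69 = 294 < K1 = 803.
Since both are reversed, neither can invade when rare; the interior point is a saddle.

unstable coexistence (outcome depends on initial conditions)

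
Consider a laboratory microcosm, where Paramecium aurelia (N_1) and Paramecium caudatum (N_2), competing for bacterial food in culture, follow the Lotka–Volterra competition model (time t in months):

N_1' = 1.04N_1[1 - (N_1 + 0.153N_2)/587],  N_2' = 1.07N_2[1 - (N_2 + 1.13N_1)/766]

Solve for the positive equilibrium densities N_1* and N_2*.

N_1* ≈ 568, N_2* ≈ 124

Setting both brackets to zero gives the nullclines N_1 + 0.153N_2 = 587 and 1.13N_1 + N_2 = 766.
Substituting N_2 = 766 - 1.13N_1 into the first: N_1(1 - 0.153·1.13) = 587 - 0.153·766.
So N_1* = 470/0.827 = 568, and then N_2* = 766 - 1.13·568 = 124.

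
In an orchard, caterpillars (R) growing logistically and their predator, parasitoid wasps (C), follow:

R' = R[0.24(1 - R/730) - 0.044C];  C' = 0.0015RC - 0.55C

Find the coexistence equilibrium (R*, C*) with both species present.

From dC/dt = 0 with C > 0: 0.0015R* = 0.55, so R* = 367.
Substitute into dR/dt = 0: 0.24(1 - 367/730) = 0.044C*.
The bracket is 0.498, giving C* = 0.119/0.044 = 2.71.

R* ≈ 367, C* ≈ 2.71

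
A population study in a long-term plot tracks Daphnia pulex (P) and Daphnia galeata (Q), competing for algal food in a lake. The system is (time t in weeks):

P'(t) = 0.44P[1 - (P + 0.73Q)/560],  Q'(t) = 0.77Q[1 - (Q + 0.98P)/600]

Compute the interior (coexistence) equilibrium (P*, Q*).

P* ≈ 429, Q* ≈ 180

Setting both brackets to zero gives the nullclines P + 0.73Q = 560 and 0.98P + Q = 600.
Substituting Q = 600 - 0.98P into the first: P(1 - 0.73·0.98) = 560 - 0.73·600.
So P* = 122/0.285 = 429, and then Q* = 600 - 0.98·429 = 180.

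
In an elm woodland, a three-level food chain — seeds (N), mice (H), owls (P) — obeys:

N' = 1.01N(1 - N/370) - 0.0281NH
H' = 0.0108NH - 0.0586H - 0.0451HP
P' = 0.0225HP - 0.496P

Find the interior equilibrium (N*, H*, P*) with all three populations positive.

From dP/dt = 0: 0.0225H* = 0.496, so H* = 22.
From dN/dt = 0: 1.01(1 - N*/370) = 0.0281·22, giving N* = 370·(1 - 0.613) = 143.
From dH/dt = 0: 0.0108·143 - 0.0586 = 0.0451P*, so P* = 1.49/0.0451 = 33.

N* ≈ 143, H* ≈ 22, P* ≈ 33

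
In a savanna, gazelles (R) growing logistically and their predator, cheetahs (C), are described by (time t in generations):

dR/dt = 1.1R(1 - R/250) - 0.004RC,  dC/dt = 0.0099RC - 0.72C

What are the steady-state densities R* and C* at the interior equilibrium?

From dC/dt = 0 with C > 0: 0.0099R* = 0.72, so R* = 72.7.
Substitute into dR/dt = 0: 1.1(1 - 72.7/250) = 0.004C*.
The bracket is 0.709, giving C* = 0.78/0.004 = 195.

R* ≈ 72.7, C* ≈ 195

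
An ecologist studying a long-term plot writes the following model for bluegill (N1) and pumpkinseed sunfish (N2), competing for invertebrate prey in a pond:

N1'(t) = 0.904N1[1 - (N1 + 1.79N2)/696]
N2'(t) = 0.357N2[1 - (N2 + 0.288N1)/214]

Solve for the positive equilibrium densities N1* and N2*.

N1* ≈ 646, N2* ≈ 28

Setting both brackets to zero gives the nullclines N1 + 1.79N2 = 696 and 0.288N1 + N2 = 214.
Substituting N2 = 214 - 0.288N1 into the first: N1(1 - 1.79·0.288) = 696 - 1.79·214.
So N1* = 313/0.484 = 646, and then N2* = 214 - 0.288·646 = 28.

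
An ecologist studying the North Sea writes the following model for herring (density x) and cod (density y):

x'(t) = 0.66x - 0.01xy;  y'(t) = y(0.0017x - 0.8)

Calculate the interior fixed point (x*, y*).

Set dy/dt = 0 with y > 0: 0.0017x - 0.8 = 0, so x* = 0.8/0.0017 = 471.
Set dx/dt = 0 with x > 0: 0.66 - 0.01y = 0, so y* = 0.66/0.01 = 66.

x* ≈ 471, y* ≈ 66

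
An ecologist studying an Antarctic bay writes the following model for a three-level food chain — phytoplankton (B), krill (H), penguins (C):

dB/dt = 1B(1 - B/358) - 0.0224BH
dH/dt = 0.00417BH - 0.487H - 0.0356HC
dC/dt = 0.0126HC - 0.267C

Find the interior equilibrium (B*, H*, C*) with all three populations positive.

B* ≈ 188, H* ≈ 21.2, C* ≈ 8.35

From dC/dt = 0: 0.0126H* = 0.267, so H* = 21.2.
From dB/dt = 0: 1(1 - B*/358) = 0.0224·21.2, giving B* = 358·(1 - 0.475) = 188.
From dH/dt = 0: 0.00417·188 - 0.487 = 0.0356C*, so C* = 0.297/0.0356 = 8.35.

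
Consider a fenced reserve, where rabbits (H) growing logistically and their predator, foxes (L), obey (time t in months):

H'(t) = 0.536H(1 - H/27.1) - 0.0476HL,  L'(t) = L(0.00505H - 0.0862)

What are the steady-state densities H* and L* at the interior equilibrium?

From dL/dt = 0 with L > 0: 0.00505H* = 0.0862, so H* = 17.1.
Substitute into dH/dt = 0: 0.536(1 - 17.1/27.1) = 0.0476L*.
The bracket is 0.37, giving L* = 0.198/0.0476 = 4.17.

H* ≈ 17.1, L* ≈ 4.17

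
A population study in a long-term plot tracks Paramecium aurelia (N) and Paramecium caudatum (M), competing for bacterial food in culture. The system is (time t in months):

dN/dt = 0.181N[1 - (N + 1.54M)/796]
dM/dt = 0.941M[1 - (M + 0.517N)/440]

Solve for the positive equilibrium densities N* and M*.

N* ≈ 581, M* ≈ 140

Setting both brackets to zero gives the nullclines N + 1.54M = 796 and 0.517N + M = 440.
Substituting M = 440 - 0.517N into the first: N(1 - 1.54·0.517) = 796 - 1.54·440.
So N* = 118/0.204 = 581, and then M* = 440 - 0.517·581 = 140.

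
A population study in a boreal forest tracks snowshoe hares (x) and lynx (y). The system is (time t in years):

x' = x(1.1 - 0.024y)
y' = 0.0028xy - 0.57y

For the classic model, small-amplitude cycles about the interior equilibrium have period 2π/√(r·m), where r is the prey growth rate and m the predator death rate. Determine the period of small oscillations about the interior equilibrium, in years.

T ≈ 7.93 years

Here r = 1.1 and m = 0.57, so r·m = 0.627.
ω = √0.627 = 0.792 per year, hence T = 2π/ω ≈ 7.93 years.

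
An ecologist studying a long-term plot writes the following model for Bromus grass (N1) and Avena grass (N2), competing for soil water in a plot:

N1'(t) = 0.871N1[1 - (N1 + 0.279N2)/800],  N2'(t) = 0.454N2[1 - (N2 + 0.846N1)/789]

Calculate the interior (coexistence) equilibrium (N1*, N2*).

N1* ≈ 759, N2* ≈ 147

Setting both brackets to zero gives the nullclines N1 + 0.279N2 = 800 and 0.846N1 + N2 = 789.
Substituting N2 = 789 - 0.846N1 into the first: N1(1 - 0.279·0.846) = 800 - 0.279·789.
So N1* = 580/0.764 = 759, and then N2* = 789 - 0.846·759 = 147.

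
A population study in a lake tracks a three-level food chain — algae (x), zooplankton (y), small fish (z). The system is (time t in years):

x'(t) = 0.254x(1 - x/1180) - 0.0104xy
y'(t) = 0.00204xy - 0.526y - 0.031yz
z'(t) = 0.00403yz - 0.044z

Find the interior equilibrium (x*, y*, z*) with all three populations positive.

From dz/dt = 0: 0.00403y* = 0.044, so y* = 10.9.
From dx/dt = 0: 0.254(1 - x*/1180) = 0.0104·10.9, giving x* = 1180·(1 - 0.447) = 652.
From dy/dt = 0: 0.00204·652 - 0.526 = 0.031z*, so z* = 0.805/0.031 = 26.

x* ≈ 652, y* ≈ 10.9, z* ≈ 26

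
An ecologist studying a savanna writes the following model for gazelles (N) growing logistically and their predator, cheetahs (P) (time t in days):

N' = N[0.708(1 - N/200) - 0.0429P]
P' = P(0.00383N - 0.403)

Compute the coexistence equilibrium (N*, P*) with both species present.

From dP/dt = 0 with P > 0: 0.00383N* = 0.403, so N* = 105.
Substitute into dN/dt = 0: 0.708(1 - 105/200) = 0.0429P*.
The bracket is 0.474, giving P* = 0.336/0.0429 = 7.82.

N* ≈ 105, P* ≈ 7.82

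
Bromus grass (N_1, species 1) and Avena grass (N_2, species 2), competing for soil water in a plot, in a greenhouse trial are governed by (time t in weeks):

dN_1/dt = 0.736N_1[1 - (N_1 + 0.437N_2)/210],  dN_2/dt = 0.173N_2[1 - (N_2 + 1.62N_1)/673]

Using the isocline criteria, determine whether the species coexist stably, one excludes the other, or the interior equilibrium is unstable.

Compare the nullcline intercepts: K1/α12 = 210/0.437 = 481 < K2 = 673; K2/α21 = 673/1.62 = 415 > K1 = 210.
Since the inequalities point opposite ways, species 2 can invade but species 1 cannot.

species 2 excludes species 1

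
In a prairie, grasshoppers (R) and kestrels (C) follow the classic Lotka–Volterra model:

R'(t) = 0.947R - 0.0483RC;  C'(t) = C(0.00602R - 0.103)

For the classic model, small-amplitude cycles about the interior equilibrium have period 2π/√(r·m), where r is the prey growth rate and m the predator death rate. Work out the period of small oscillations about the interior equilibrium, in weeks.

T ≈ 20.1 weeks

Here r = 0.947 and m = 0.103, so r·m = 0.0975.
ω = √0.0975 = 0.312 per week, hence T = 2π/ω ≈ 20.1 weeks.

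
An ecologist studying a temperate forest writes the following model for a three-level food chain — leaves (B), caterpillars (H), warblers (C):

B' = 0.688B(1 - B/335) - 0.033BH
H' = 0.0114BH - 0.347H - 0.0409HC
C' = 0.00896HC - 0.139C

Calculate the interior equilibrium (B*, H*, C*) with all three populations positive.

B* ≈ 85.7, H* ≈ 15.5, C* ≈ 15.4

From dC/dt = 0: 0.00896H* = 0.139, so H* = 15.5.
From dB/dt = 0: 0.688(1 - B*/335) = 0.033·15.5, giving B* = 335·(1 - 0.744) = 85.7.
From dH/dt = 0: 0.0114·85.7 - 0.347 = 0.0409C*, so C* = 0.63/0.0409 = 15.4.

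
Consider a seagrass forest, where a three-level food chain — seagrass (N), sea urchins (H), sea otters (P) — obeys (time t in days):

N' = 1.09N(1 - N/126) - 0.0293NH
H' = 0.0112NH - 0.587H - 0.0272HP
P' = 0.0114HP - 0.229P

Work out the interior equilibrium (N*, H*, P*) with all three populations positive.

N* ≈ 58, H* ≈ 20.1, P* ≈ 2.29

From dP/dt = 0: 0.0114H* = 0.229, so H* = 20.1.
From dN/dt = 0: 1.09(1 - N*/126) = 0.0293·20.1, giving N* = 126·(1 - 0.54) = 58.
From dH/dt = 0: 0.0112·58 - 0.587 = 0.0272P*, so P* = 0.0622/0.0272 = 2.29.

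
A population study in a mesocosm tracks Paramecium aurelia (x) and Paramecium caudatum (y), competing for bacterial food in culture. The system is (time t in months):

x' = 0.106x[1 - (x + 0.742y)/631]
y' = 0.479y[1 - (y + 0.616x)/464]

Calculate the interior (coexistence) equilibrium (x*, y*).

Setting both brackets to zero gives the nullclines x + 0.742y = 631 and 0.616x + y = 464.
Substituting y = 464 - 0.616x into the first: x(1 - 0.742·0.616) = 631 - 0.742·464.
So x* = 287/0.543 = 528, and then y* = 464 - 0.616·528 = 139.

x* ≈ 528, y* ≈ 139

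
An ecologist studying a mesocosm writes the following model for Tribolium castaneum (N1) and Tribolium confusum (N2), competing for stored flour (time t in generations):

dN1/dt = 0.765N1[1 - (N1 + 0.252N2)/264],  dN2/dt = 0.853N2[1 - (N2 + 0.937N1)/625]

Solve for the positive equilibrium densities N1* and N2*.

Setting both brackets to zero gives the nullclines N1 + 0.252N2 = 264 and 0.937N1 + N2 = 625.
Substituting N2 = 625 - 0.937N1 into the first: N1(1 - 0.252·0.937) = 264 - 0.252·625.
So N1* = 106/0.764 = 139, and then N2* = 625 - 0.937·139 = 494.

N1* ≈ 139, N2* ≈ 494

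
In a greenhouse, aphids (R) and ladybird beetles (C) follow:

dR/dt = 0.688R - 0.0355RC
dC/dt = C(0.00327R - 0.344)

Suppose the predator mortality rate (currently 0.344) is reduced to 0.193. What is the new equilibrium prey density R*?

R* ≈ 59

At the interior fixed point, setting dC/dt = 0 with C > 0 fixes R* = (predator death rate)/(RC coefficient) — independent of the other coefficients.
With the change, R* = 0.193/0.00327 = 59; it falls from 105.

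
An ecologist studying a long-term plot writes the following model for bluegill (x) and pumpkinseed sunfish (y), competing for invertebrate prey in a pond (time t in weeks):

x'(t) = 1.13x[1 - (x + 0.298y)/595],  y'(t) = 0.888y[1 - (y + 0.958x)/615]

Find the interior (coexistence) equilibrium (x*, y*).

Setting both brackets to zero gives the nullclines x + 0.298y = 595 and 0.958x + y = 615.
Substituting y = 615 - 0.958x into the first: x(1 - 0.298·0.958) = 595 - 0.298·615.
So x* = 412/0.715 = 576, and then y* = 615 - 0.958·576 = 63.

x* ≈ 576, y* ≈ 63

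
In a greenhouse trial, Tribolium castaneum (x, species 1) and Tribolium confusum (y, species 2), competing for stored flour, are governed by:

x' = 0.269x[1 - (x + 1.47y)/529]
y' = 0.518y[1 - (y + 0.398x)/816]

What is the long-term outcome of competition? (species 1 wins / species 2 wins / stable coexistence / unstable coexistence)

Compare the nullcline intercepts: K1/α12 = 529/1.47 = 360 < K2 = 816; K2/α21 = 816/0.398 = 2050 > K1 = 529.
Since the inequalities point opposite ways, species 2 can invade but species 1 cannot.

species 2 excludes species 1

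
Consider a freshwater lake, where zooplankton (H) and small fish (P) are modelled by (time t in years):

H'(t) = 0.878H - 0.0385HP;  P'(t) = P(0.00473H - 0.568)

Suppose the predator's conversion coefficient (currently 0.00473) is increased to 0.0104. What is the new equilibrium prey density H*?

At the interior fixed point, setting dP/dt = 0 with P > 0 fixes H* = (predator death rate)/(HP coefficient) — independent of the other coefficients.
With the change, H* = 0.568/0.0104 = 54.6; it falls from 120.

H* ≈ 54.6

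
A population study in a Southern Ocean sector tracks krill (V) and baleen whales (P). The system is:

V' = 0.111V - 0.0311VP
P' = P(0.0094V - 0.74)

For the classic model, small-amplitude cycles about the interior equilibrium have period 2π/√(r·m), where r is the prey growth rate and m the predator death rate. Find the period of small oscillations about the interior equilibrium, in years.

T ≈ 21.9 years

Here r = 0.111 and m = 0.74, so r·m = 0.0821.
ω = √0.0821 = 0.287 per year, hence T = 2π/ω ≈ 21.9 years.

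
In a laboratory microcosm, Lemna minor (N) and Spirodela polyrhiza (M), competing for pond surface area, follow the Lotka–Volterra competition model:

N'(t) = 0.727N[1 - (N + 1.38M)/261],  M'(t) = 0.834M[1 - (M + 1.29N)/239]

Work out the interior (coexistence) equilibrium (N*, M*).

Setting both brackets to zero gives the nullclines N + 1.38M = 261 and 1.29N + M = 239.
Substituting M = 239 - 1.29N into the first: N(1 - 1.38·1.29) = 261 - 1.38·239.
So N* = -68.8/-0.78 = 88.2, and then M* = 239 - 1.29·88.2 = 125.

N* ≈ 88.2, M* ≈ 125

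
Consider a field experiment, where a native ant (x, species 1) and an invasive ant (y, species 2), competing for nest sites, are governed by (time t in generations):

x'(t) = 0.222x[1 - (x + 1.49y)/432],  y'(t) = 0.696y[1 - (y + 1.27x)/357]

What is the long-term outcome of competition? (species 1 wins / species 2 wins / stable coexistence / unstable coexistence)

unstable coexistence (outcome depends on initial conditions)

Compare the nullcline intercepts: K1/α12 = 432/1.49 = 290 < K2 = 357; K2/α21 = 357/1.27 = 281 < K1 = 432.
Since both are reversed, neither can invade when rare; the interior point is a saddle.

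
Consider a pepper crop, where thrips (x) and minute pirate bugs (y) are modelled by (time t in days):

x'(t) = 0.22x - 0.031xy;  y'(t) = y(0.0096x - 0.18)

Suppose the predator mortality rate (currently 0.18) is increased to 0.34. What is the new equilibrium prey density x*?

x* ≈ 35.4

At the interior fixed point, setting dy/dt = 0 with y > 0 fixes x* = (predator death rate)/(xy coefficient) — independent of the other coefficients.
With the change, x* = 0.34/0.0096 = 35.4; it rises from 18.8.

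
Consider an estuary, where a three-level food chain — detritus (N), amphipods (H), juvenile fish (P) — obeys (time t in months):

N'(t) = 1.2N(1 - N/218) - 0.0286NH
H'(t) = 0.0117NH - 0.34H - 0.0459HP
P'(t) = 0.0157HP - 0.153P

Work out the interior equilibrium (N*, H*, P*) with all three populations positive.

N* ≈ 167, H* ≈ 9.75, P* ≈ 35.3

From dP/dt = 0: 0.0157H* = 0.153, so H* = 9.75.
From dN/dt = 0: 1.2(1 - N*/218) = 0.0286·9.75, giving N* = 218·(1 - 0.232) = 167.
From dH/dt = 0: 0.0117·167 - 0.34 = 0.0459P*, so P* = 1.62/0.0459 = 35.3.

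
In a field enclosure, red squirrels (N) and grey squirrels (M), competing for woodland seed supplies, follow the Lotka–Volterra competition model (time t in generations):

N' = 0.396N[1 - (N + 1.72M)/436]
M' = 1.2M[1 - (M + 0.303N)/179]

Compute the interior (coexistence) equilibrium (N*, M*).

Setting both brackets to zero gives the nullclines N + 1.72M = 436 and 0.303N + M = 179.
Substituting M = 179 - 0.303N into the first: N(1 - 1.72·0.303) = 436 - 1.72·179.
So N* = 128/0.479 = 268, and then M* = 179 - 0.303·268 = 97.9.

N* ≈ 268, M* ≈ 97.9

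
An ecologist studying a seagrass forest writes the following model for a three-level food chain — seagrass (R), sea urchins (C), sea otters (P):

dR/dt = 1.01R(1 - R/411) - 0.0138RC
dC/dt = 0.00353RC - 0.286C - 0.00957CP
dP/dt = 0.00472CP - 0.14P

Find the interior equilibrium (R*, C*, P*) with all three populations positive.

R* ≈ 244, C* ≈ 29.7, P* ≈ 60.3

From dP/dt = 0: 0.00472C* = 0.14, so C* = 29.7.
From dR/dt = 0: 1.01(1 - R*/411) = 0.0138·29.7, giving R* = 411·(1 - 0.405) = 244.
From dC/dt = 0: 0.00353·244 - 0.286 = 0.00957P*, so P* = 0.577/0.00957 = 60.3.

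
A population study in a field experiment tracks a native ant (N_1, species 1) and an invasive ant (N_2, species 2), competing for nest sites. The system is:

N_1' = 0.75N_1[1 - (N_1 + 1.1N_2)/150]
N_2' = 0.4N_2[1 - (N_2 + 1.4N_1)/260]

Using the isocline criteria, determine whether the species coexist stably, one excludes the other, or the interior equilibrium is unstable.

Compare the nullcline intercepts: K1/α12 = 150/1.1 = 136 < K2 = 260; K2/α21 = 260/1.4 = 186 > K1 = 150.
Since the inequalities point opposite ways, species 2 can invade but species 1 cannot.

species 2 excludes species 1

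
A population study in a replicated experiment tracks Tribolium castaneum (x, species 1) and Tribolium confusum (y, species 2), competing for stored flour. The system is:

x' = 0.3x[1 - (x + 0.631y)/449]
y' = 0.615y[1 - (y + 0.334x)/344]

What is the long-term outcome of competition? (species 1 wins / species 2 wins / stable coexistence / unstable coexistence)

Compare the nullcline intercepts: K1/α12 = 449/0.631 = 712 > K2 = 344; K2/α21 = 344/0.334 = 1030 > K1 = 449.
Since both inequalities hold, each species can invade when rare, so the interior equilibrium is stable.

stable coexistence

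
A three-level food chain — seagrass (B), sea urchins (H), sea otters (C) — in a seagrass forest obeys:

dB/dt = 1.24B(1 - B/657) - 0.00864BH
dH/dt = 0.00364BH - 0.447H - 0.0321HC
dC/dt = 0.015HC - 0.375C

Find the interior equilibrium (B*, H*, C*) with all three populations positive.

B* ≈ 543, H* ≈ 25, C* ≈ 47.6

From dC/dt = 0: 0.015H* = 0.375, so H* = 25.
From dB/dt = 0: 1.24(1 - B*/657) = 0.00864·25, giving B* = 657·(1 - 0.174) = 543.
From dH/dt = 0: 0.00364·543 - 0.447 = 0.0321C*, so C* = 1.53/0.0321 = 47.6.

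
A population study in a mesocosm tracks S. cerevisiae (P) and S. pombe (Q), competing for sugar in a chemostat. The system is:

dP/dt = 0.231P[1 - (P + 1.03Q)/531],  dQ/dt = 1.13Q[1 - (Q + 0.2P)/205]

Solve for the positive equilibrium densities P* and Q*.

P* ≈ 403, Q* ≈ 124

Setting both brackets to zero gives the nullclines P + 1.03Q = 531 and 0.2P + Q = 205.
Substituting Q = 205 - 0.2P into the first: P(1 - 1.03·0.2) = 531 - 1.03·205.
So P* = 320/0.794 = 403, and then Q* = 205 - 0.2·403 = 124.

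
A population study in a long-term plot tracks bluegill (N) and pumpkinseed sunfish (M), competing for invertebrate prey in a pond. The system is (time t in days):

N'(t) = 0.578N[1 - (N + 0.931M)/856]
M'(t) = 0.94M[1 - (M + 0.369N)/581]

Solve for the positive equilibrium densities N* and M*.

N* ≈ 480, M* ≈ 404

Setting both brackets to zero gives the nullclines N + 0.931M = 856 and 0.369N + M = 581.
Substituting M = 581 - 0.369N into the first: N(1 - 0.931·0.369) = 856 - 0.931·581.
So N* = 315/0.656 = 480, and then M* = 581 - 0.369·480 = 404.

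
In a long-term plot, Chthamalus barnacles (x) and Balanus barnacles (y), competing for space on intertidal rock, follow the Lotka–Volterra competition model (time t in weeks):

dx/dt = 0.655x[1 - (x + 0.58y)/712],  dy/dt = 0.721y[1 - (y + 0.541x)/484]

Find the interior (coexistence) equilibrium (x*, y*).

x* ≈ 628, y* ≈ 144

Setting both brackets to zero gives the nullclines x + 0.58y = 712 and 0.541x + y = 484.
Substituting y = 484 - 0.541x into the first: x(1 - 0.58·0.541) = 712 - 0.58·484.
So x* = 431/0.686 = 628, and then y* = 484 - 0.541·628 = 144.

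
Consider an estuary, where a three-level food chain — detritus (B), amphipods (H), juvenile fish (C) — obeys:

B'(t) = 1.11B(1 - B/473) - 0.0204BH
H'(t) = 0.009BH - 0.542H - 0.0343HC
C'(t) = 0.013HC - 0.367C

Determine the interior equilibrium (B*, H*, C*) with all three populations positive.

From dC/dt = 0: 0.013H* = 0.367, so H* = 28.2.
From dB/dt = 0: 1.11(1 - B*/473) = 0.0204·28.2, giving B* = 473·(1 - 0.519) = 228.
From dH/dt = 0: 0.009·228 - 0.542 = 0.0343C*, so C* = 1.51/0.0343 = 43.9.

B* ≈ 228, H* ≈ 28.2, C* ≈ 43.9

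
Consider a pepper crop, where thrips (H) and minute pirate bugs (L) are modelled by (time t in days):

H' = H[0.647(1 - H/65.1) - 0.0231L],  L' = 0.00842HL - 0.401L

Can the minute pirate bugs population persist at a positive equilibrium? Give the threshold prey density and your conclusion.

The predator equation gives dL/dt > 0 only when H > 0.401/0.00842 = 47.6.
Without the predator, H → K = 65.1. Since 65.1 > 47.6, the predator can invade and persist.

Threshold H = 47.6; K > 47.6, so yes, the predator persists.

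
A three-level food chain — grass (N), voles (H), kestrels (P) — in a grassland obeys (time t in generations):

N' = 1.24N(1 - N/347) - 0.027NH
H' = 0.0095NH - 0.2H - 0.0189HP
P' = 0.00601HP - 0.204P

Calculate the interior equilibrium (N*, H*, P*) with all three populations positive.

N* ≈ 90.5, H* ≈ 33.9, P* ≈ 34.9

From dP/dt = 0: 0.00601H* = 0.204, so H* = 33.9.
From dN/dt = 0: 1.24(1 - N*/347) = 0.027·33.9, giving N* = 347·(1 - 0.739) = 90.5.
From dH/dt = 0: 0.0095·90.5 - 0.2 = 0.0189P*, so P* = 0.66/0.0189 = 34.9.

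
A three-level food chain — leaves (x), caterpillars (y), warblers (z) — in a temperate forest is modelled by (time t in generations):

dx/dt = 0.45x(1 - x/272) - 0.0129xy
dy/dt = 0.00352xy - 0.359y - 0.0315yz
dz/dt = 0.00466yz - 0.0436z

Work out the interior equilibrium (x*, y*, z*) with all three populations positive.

From dz/dt = 0: 0.00466y* = 0.0436, so y* = 9.36.
From dx/dt = 0: 0.45(1 - x*/272) = 0.0129·9.36, giving x* = 272·(1 - 0.268) = 199.
From dy/dt = 0: 0.00352·199 - 0.359 = 0.0315z*, so z* = 0.342/0.0315 = 10.8.

x* ≈ 199, y* ≈ 9.36, z* ≈ 10.8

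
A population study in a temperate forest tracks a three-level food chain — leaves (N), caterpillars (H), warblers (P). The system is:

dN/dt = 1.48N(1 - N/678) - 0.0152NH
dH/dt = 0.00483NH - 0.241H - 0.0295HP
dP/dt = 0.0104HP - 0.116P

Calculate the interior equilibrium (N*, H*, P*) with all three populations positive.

From dP/dt = 0: 0.0104H* = 0.116, so H* = 11.2.
From dN/dt = 0: 1.48(1 - N*/678) = 0.0152·11.2, giving N* = 678·(1 - 0.115) = 600.
From dH/dt = 0: 0.00483·600 - 0.241 = 0.0295P*, so P* = 2.66/0.0295 = 90.1.

N* ≈ 600, H* ≈ 11.2, P* ≈ 90.1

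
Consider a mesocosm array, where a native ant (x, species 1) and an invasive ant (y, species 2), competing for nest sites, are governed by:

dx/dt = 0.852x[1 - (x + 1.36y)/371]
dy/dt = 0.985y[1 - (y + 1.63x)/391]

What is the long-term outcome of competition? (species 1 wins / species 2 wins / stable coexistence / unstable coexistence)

unstable coexistence (outcome depends on initial conditions)

Compare the nullcline intercepts: K1/α12 = 371/1.36 = 273 < K2 = 391; K2/α21 = 391/1.63 = 240 < K1 = 371.
Since both are reversed, neither can invade when rare; the interior point is a saddle.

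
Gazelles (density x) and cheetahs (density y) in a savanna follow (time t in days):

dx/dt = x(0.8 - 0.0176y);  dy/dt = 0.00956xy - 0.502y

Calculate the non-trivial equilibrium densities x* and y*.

Set dy/dt = 0 with y > 0: 0.00956x - 0.502 = 0, so x* = 0.502/0.00956 = 52.5.
Set dx/dt = 0 with x > 0: 0.8 - 0.0176y = 0, so y* = 0.8/0.0176 = 45.5.

x* ≈ 52.5, y* ≈ 45.5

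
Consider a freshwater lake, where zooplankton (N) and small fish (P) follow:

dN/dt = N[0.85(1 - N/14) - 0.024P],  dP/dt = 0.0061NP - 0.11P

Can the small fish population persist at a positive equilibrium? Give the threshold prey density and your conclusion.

The predator equation gives dP/dt > 0 only when N > 0.11/0.0061 = 18.
Without the predator, N → K = 14. Since 14 < 18, the predator cannot invade.

Threshold N = 18; K < 18, so no, the predator goes extinct.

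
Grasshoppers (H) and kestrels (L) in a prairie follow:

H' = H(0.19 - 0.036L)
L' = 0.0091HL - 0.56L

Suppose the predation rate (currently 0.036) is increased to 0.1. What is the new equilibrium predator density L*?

L* ≈ 1.9

At the interior fixed point, setting dH/dt = 0 with H > 0 fixes L* = (prey growth rate)/(HL coefficient) — independent of the other coefficients.
With the change, L* = 0.19/0.1 = 1.9; it falls from 5.28.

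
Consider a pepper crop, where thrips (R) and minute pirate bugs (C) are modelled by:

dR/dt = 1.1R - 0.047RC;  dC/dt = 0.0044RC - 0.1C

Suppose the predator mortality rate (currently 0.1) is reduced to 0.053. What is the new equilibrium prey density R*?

R* ≈ 12

At the interior fixed point, setting dC/dt = 0 with C > 0 fixes R* = (predator death rate)/(RC coefficient) — independent of the other coefficients.
With the change, R* = 0.053/0.0044 = 12; it falls from 22.7.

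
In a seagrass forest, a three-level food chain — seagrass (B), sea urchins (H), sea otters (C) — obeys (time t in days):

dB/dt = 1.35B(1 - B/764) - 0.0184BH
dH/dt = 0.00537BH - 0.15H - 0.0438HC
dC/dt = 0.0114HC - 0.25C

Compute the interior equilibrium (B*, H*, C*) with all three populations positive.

From dC/dt = 0: 0.0114H* = 0.25, so H* = 21.9.
From dB/dt = 0: 1.35(1 - B*/764) = 0.0184·21.9, giving B* = 764·(1 - 0.299) = 536.
From dH/dt = 0: 0.00537·536 - 0.15 = 0.0438C*, so C* = 2.73/0.0438 = 62.2.

B* ≈ 536, H* ≈ 21.9, C* ≈ 62.2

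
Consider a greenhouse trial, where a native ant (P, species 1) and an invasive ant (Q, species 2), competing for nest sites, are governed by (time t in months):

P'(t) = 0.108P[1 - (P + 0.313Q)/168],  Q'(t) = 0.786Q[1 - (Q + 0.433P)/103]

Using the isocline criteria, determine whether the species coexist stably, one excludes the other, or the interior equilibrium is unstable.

Compare the nullcline intercepts: K1/α12 = 168/0.313 = 537 > K2 = 103; K2/α21 = 103/0.433 = 238 > K1 = 168.
Since both inequalities hold, each species can invade when rare, so the interior equilibrium is stable.

stable coexistence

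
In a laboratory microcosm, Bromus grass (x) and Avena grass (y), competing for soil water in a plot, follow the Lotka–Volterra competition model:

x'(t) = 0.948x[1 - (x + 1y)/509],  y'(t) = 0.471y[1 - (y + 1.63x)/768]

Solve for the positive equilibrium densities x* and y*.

Setting both brackets to zero gives the nullclines x + 1y = 509 and 1.63x + y = 768.
Substituting y = 768 - 1.63x into the first: x(1 - 1·1.63) = 509 - 1·768.
So x* = -259/-0.63 = 411, and then y* = 768 - 1.63·411 = 97.9.

x* ≈ 411, y* ≈ 97.9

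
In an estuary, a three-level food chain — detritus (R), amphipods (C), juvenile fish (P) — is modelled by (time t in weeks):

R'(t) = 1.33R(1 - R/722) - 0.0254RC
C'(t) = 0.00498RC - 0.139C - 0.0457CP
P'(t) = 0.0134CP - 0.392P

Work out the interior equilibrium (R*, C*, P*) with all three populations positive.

R* ≈ 319, C* ≈ 29.3, P* ≈ 31.7

From dP/dt = 0: 0.0134C* = 0.392, so C* = 29.3.
From dR/dt = 0: 1.33(1 - R*/722) = 0.0254·29.3, giving R* = 722·(1 - 0.559) = 319.
From dC/dt = 0: 0.00498·319 - 0.139 = 0.0457P*, so P* = 1.45/0.0457 = 31.7.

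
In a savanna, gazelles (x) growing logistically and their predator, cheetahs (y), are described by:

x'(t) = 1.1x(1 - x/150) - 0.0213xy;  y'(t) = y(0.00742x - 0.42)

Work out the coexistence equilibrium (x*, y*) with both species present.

x* ≈ 56.6, y* ≈ 32.2

From dy/dt = 0 with y > 0: 0.00742x* = 0.42, so x* = 56.6.
Substitute into dx/dt = 0: 1.1(1 - 56.6/150) = 0.0213y*.
The bracket is 0.623, giving y* = 0.685/0.0213 = 32.2.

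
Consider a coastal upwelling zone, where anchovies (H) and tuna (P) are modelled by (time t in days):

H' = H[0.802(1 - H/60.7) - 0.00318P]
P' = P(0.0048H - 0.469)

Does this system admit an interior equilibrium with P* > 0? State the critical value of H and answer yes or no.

The predator equation gives dP/dt > 0 only when H > 0.469/0.0048 = 97.7.
Without the predator, H → K = 60.7. Since 60.7 < 97.7, the predator cannot invade.

Threshold H = 97.7; K < 97.7, so no, the predator goes extinct.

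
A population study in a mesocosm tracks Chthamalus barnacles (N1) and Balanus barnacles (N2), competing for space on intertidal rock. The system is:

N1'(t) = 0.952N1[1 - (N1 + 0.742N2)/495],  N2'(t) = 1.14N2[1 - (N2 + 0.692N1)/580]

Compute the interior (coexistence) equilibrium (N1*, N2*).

Setting both brackets to zero gives the nullclines N1 + 0.742N2 = 495 and 0.692N1 + N2 = 580.
Substituting N2 = 580 - 0.692N1 into the first: N1(1 - 0.742·0.692) = 495 - 0.742·580.
So N1* = 64.6/0.487 = 133, and then N2* = 580 - 0.692·133 = 488.

N1* ≈ 133, N2* ≈ 488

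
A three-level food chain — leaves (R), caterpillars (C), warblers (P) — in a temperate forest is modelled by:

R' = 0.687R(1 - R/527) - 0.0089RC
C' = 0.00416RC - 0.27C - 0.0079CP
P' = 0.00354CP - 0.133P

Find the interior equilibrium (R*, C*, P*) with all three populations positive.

R* ≈ 270, C* ≈ 37.6, P* ≈ 108

From dP/dt = 0: 0.00354C* = 0.133, so C* = 37.6.
From dR/dt = 0: 0.687(1 - R*/527) = 0.0089·37.6, giving R* = 527·(1 - 0.487) = 270.
From dC/dt = 0: 0.00416·270 - 0.27 = 0.0079P*, so P* = 0.855/0.0079 = 108.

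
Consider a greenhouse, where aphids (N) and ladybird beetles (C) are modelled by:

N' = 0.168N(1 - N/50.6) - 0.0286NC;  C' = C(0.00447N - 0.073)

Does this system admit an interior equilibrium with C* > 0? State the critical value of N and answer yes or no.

The predator equation gives dC/dt > 0 only when N > 0.073/0.00447 = 16.3.
Without the predator, N → K = 50.6. Since 50.6 > 16.3, the predator can invade and persist.

Threshold N = 16.3; K > 16.3, so yes, the predator persists.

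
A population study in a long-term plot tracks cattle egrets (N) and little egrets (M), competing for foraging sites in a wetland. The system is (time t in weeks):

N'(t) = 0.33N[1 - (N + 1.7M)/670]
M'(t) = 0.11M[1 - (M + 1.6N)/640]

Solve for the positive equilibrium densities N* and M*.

N* ≈ 243, M* ≈ 251

Setting both brackets to zero gives the nullclines N + 1.7M = 670 and 1.6N + M = 640.
Substituting M = 640 - 1.6N into the first: N(1 - 1.7·1.6) = 670 - 1.7·640.
So N* = -418/-1.72 = 243, and then M* = 640 - 1.6·243 = 251.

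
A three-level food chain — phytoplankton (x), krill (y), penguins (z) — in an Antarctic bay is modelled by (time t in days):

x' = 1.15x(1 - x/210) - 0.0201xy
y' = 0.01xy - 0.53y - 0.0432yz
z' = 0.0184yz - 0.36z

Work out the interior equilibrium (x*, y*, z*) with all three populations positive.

From dz/dt = 0: 0.0184y* = 0.36, so y* = 19.6.
From dx/dt = 0: 1.15(1 - x*/210) = 0.0201·19.6, giving x* = 210·(1 - 0.342) = 138.
From dy/dt = 0: 0.01·138 - 0.53 = 0.0432z*, so z* = 0.852/0.0432 = 19.7.

x* ≈ 138, y* ≈ 19.6, z* ≈ 19.7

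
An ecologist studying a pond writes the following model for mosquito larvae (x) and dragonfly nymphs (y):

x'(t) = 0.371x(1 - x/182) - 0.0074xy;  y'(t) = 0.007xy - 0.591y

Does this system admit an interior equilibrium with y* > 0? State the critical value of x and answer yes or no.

The predator equation gives dy/dt > 0 only when x > 0.591/0.007 = 84.4.
Without the predator, x → K = 182. Since 182 > 84.4, the predator can invade and persist.

Threshold x = 84.4; K > 84.4, so yes, the predator persists.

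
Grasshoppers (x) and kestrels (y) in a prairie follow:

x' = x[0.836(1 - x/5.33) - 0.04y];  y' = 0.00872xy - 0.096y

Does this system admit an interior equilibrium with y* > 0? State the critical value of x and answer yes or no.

Threshold x = 11; K < 11, so no, the predator goes extinct.

The predator equation gives dy/dt > 0 only when x > 0.096/0.00872 = 11.
Without the predator, x → K = 5.33. Since 5.33 < 11, the predator cannot invade.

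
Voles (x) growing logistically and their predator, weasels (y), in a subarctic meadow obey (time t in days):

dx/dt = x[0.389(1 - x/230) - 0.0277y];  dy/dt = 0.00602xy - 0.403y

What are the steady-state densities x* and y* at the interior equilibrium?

From dy/dt = 0 with y > 0: 0.00602x* = 0.403, so x* = 66.9.
Substitute into dx/dt = 0: 0.389(1 - 66.9/230) = 0.0277y*.
The bracket is 0.709, giving y* = 0.276/0.0277 = 9.96.

x* ≈ 66.9, y* ≈ 9.96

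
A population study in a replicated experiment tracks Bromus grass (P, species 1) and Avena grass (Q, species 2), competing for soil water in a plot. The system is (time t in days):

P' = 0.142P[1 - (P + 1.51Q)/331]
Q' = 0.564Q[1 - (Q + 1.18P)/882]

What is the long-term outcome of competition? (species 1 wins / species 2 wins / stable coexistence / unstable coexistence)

Compare the nullcline intercepts: K1/α12 = 331/1.51 = 219 < K2 = 882; K2/α21 = 882/1.18 = 747 > K1 = 331.
Since the inequalities point opposite ways, species 2 can invade but species 1 cannot.

species 2 excludes species 1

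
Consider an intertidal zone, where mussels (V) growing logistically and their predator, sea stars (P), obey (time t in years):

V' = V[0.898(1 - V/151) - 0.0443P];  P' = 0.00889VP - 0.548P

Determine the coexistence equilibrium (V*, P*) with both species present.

V* ≈ 61.6, P* ≈ 12

From dP/dt = 0 with P > 0: 0.00889V* = 0.548, so V* = 61.6.
Substitute into dV/dt = 0: 0.898(1 - 61.6/151) = 0.0443P*.
The bracket is 0.592, giving P* = 0.531/0.0443 = 12.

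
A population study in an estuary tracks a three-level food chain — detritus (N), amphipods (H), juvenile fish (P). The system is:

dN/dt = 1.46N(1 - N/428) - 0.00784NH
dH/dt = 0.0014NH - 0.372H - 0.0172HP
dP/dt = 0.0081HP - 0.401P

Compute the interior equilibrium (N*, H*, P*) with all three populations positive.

N* ≈ 314, H* ≈ 49.5, P* ≈ 3.95

From dP/dt = 0: 0.0081H* = 0.401, so H* = 49.5.
From dN/dt = 0: 1.46(1 - N*/428) = 0.00784·49.5, giving N* = 428·(1 - 0.266) = 314.
From dH/dt = 0: 0.0014·314 - 0.372 = 0.0172P*, so P* = 0.0679/0.0172 = 3.95.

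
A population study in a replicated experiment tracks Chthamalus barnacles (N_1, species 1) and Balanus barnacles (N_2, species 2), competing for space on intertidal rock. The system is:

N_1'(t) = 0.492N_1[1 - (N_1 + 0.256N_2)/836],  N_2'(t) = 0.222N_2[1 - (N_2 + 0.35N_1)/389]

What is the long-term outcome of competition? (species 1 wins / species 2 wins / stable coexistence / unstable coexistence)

Compare the nullcline intercepts: K1/α12 = 836/0.256 = 3270 > K2 = 389; K2/α21 = 389/0.35 = 1110 > K1 = 836.
Since both inequalities hold, each species can invade when rare, so the interior equilibrium is stable.

stable coexistence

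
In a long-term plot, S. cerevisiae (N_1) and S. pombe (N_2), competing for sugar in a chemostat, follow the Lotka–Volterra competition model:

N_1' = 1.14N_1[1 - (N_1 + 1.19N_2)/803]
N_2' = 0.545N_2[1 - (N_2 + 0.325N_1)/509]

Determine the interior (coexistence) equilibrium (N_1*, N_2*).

N_1* ≈ 322, N_2* ≈ 404

Setting both brackets to zero gives the nullclines N_1 + 1.19N_2 = 803 and 0.325N_1 + N_2 = 509.
Substituting N_2 = 509 - 0.325N_1 into the first: N_1(1 - 1.19·0.325) = 803 - 1.19·509.
So N_1* = 197/0.613 = 322, and then N_2* = 509 - 0.325·322 = 404.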